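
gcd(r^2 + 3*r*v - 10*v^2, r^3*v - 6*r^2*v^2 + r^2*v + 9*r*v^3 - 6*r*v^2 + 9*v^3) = 1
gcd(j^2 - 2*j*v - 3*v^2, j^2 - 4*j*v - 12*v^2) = 1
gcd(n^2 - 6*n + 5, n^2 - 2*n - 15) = n - 5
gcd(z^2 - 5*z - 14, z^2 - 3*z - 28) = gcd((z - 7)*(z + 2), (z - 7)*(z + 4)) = z - 7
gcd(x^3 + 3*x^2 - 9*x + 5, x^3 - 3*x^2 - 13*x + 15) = x - 1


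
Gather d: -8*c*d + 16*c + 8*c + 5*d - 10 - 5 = 24*c + d*(5 - 8*c) - 15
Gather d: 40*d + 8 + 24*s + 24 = 40*d + 24*s + 32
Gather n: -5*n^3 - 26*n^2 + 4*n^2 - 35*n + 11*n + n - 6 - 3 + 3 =-5*n^3 - 22*n^2 - 23*n - 6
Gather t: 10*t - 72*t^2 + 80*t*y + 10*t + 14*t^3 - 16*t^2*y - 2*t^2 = 14*t^3 + t^2*(-16*y - 74) + t*(80*y + 20)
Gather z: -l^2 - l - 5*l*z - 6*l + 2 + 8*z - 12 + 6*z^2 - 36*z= -l^2 - 7*l + 6*z^2 + z*(-5*l - 28) - 10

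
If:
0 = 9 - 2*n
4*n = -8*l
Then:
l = -9/4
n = 9/2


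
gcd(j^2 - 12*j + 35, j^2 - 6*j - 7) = j - 7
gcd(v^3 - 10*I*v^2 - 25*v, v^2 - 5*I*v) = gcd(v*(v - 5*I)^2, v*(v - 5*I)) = v^2 - 5*I*v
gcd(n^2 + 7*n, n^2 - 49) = n + 7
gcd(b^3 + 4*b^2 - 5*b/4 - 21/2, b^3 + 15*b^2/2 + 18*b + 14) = b^2 + 11*b/2 + 7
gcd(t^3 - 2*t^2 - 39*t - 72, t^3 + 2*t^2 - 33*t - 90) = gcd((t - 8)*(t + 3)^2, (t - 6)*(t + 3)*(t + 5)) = t + 3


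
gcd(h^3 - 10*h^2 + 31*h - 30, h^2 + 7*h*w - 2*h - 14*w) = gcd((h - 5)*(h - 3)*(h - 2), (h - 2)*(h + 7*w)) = h - 2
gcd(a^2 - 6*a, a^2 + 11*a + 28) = 1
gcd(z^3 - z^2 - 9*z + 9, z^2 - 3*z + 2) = z - 1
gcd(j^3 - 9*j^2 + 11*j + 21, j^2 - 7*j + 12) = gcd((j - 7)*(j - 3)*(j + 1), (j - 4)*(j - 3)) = j - 3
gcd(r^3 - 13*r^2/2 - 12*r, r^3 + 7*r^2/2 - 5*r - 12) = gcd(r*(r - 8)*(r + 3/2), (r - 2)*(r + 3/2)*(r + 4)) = r + 3/2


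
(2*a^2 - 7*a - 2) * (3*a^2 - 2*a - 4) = 6*a^4 - 25*a^3 + 32*a + 8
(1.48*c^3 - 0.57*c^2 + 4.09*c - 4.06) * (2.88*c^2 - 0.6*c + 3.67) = 4.2624*c^5 - 2.5296*c^4 + 17.5528*c^3 - 16.2387*c^2 + 17.4463*c - 14.9002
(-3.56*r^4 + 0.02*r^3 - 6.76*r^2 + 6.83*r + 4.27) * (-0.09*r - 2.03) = 0.3204*r^5 + 7.225*r^4 + 0.5678*r^3 + 13.1081*r^2 - 14.2492*r - 8.6681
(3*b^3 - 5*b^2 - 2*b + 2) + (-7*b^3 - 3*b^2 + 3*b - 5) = -4*b^3 - 8*b^2 + b - 3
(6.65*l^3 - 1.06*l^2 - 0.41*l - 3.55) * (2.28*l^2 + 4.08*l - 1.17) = 15.162*l^5 + 24.7152*l^4 - 13.0401*l^3 - 8.5266*l^2 - 14.0043*l + 4.1535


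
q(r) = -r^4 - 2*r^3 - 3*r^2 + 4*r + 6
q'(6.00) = -1112.00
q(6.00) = -1806.00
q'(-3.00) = 76.00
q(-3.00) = -60.00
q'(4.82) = -612.24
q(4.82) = -808.12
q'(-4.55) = 283.87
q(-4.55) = -314.51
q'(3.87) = -340.92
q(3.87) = -363.68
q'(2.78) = -144.99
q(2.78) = -108.76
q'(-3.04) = 79.17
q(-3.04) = -63.10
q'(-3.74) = 151.77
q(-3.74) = -141.95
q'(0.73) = -5.13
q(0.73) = 6.26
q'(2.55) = -116.64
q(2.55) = -78.75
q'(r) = -4*r^3 - 6*r^2 - 6*r + 4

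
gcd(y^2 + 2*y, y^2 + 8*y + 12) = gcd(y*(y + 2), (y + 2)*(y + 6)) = y + 2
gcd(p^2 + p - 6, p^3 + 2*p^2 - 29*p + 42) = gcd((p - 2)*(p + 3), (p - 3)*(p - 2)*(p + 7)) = p - 2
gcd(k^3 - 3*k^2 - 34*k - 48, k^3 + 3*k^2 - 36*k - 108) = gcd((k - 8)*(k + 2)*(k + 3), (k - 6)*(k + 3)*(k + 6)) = k + 3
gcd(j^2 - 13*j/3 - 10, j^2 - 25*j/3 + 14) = j - 6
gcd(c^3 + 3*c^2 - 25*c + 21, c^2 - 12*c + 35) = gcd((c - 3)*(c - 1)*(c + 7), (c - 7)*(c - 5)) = 1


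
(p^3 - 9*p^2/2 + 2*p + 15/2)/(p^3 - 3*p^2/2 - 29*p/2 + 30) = (p + 1)/(p + 4)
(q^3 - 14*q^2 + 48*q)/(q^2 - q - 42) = q*(-q^2 + 14*q - 48)/(-q^2 + q + 42)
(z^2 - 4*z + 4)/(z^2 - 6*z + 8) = (z - 2)/(z - 4)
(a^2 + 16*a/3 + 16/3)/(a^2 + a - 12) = (a + 4/3)/(a - 3)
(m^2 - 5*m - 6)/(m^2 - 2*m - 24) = (m + 1)/(m + 4)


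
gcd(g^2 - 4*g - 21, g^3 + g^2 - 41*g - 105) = g^2 - 4*g - 21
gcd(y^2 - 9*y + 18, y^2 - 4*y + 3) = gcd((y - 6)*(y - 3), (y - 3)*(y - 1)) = y - 3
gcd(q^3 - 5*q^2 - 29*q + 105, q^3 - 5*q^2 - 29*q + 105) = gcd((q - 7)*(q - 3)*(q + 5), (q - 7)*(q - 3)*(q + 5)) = q^3 - 5*q^2 - 29*q + 105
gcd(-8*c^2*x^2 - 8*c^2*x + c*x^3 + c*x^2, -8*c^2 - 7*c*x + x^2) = -8*c + x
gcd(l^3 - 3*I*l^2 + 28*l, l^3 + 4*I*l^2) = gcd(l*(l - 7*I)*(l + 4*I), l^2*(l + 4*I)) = l^2 + 4*I*l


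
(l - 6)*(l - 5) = l^2 - 11*l + 30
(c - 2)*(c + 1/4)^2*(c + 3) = c^4 + 3*c^3/2 - 87*c^2/16 - 47*c/16 - 3/8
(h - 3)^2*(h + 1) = h^3 - 5*h^2 + 3*h + 9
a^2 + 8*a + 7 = (a + 1)*(a + 7)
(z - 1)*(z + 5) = z^2 + 4*z - 5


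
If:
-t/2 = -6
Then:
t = 12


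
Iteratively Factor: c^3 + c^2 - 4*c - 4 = (c + 1)*(c^2 - 4) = (c + 1)*(c + 2)*(c - 2)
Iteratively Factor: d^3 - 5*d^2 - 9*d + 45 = (d + 3)*(d^2 - 8*d + 15) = (d - 5)*(d + 3)*(d - 3)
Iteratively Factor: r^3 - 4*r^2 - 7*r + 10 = (r + 2)*(r^2 - 6*r + 5) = (r - 1)*(r + 2)*(r - 5)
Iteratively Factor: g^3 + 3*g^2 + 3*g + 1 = (g + 1)*(g^2 + 2*g + 1) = (g + 1)^2*(g + 1)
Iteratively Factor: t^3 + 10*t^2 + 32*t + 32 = (t + 4)*(t^2 + 6*t + 8) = (t + 4)^2*(t + 2)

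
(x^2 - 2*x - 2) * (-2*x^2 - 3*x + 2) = -2*x^4 + x^3 + 12*x^2 + 2*x - 4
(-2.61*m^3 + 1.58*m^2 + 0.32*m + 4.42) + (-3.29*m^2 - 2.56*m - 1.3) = -2.61*m^3 - 1.71*m^2 - 2.24*m + 3.12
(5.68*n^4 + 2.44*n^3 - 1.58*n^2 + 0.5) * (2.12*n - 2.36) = 12.0416*n^5 - 8.232*n^4 - 9.108*n^3 + 3.7288*n^2 + 1.06*n - 1.18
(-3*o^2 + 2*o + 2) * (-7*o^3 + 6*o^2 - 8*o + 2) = 21*o^5 - 32*o^4 + 22*o^3 - 10*o^2 - 12*o + 4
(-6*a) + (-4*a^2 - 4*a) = -4*a^2 - 10*a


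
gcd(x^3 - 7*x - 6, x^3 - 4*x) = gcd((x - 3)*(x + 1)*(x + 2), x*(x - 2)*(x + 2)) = x + 2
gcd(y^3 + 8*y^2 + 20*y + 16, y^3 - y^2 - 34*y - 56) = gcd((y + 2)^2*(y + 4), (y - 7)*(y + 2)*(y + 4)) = y^2 + 6*y + 8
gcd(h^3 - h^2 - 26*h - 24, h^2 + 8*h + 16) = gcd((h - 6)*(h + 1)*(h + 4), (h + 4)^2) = h + 4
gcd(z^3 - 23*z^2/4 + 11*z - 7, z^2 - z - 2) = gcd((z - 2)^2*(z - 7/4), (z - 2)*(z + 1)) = z - 2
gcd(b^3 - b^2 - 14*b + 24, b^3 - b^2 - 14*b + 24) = b^3 - b^2 - 14*b + 24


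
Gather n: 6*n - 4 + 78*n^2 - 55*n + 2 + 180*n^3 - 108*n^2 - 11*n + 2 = 180*n^3 - 30*n^2 - 60*n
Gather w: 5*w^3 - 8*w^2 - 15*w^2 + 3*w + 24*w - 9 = 5*w^3 - 23*w^2 + 27*w - 9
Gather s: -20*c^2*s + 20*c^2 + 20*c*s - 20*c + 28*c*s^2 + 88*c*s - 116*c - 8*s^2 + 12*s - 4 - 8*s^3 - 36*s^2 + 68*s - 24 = 20*c^2 - 136*c - 8*s^3 + s^2*(28*c - 44) + s*(-20*c^2 + 108*c + 80) - 28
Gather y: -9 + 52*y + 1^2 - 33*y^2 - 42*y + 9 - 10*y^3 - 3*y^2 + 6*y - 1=-10*y^3 - 36*y^2 + 16*y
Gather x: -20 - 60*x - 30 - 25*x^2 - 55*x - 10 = -25*x^2 - 115*x - 60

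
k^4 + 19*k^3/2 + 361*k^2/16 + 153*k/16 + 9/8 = (k + 1/4)^2*(k + 3)*(k + 6)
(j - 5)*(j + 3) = j^2 - 2*j - 15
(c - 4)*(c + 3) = c^2 - c - 12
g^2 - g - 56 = (g - 8)*(g + 7)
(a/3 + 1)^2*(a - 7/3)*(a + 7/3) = a^4/9 + 2*a^3/3 + 32*a^2/81 - 98*a/27 - 49/9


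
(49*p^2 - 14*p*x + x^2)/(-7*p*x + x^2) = (-7*p + x)/x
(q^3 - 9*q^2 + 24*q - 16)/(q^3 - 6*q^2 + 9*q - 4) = (q - 4)/(q - 1)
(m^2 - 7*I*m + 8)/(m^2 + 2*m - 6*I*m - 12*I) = (m^2 - 7*I*m + 8)/(m^2 + m*(2 - 6*I) - 12*I)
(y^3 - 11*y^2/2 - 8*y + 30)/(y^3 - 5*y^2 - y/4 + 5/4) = 2*(2*y^3 - 11*y^2 - 16*y + 60)/(4*y^3 - 20*y^2 - y + 5)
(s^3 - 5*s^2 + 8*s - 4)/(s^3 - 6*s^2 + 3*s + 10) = (s^2 - 3*s + 2)/(s^2 - 4*s - 5)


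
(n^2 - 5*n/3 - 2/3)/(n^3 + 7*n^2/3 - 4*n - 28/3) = (3*n + 1)/(3*n^2 + 13*n + 14)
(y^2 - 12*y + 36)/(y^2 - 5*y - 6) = (y - 6)/(y + 1)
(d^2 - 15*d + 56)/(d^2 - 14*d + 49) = (d - 8)/(d - 7)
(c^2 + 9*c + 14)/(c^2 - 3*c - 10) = (c + 7)/(c - 5)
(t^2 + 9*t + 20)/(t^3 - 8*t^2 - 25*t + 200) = (t + 4)/(t^2 - 13*t + 40)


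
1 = 1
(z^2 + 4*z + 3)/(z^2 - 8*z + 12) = (z^2 + 4*z + 3)/(z^2 - 8*z + 12)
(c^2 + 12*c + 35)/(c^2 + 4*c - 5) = (c + 7)/(c - 1)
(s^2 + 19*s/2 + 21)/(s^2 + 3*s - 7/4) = 2*(s + 6)/(2*s - 1)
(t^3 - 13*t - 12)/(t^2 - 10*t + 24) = (t^2 + 4*t + 3)/(t - 6)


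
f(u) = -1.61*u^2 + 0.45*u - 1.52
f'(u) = 0.45 - 3.22*u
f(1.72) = -5.51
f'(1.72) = -5.09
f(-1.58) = -6.25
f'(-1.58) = 5.54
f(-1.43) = -5.46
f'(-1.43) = 5.05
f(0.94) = -2.52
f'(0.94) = -2.58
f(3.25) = -17.06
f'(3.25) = -10.02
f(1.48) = -4.38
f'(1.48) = -4.32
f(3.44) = -19.02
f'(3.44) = -10.63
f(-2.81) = -15.50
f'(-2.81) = 9.50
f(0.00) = -1.52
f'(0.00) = 0.45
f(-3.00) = -17.36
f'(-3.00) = 10.11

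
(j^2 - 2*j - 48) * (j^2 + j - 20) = j^4 - j^3 - 70*j^2 - 8*j + 960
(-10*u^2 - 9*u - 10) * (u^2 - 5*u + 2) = -10*u^4 + 41*u^3 + 15*u^2 + 32*u - 20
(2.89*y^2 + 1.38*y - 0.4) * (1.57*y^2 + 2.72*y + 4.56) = 4.5373*y^4 + 10.0274*y^3 + 16.304*y^2 + 5.2048*y - 1.824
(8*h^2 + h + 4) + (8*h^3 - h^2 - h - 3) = 8*h^3 + 7*h^2 + 1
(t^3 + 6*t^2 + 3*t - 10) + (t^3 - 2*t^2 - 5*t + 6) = 2*t^3 + 4*t^2 - 2*t - 4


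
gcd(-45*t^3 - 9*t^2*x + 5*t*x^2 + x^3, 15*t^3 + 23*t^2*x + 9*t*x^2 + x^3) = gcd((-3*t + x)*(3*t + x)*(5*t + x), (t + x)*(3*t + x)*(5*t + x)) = 15*t^2 + 8*t*x + x^2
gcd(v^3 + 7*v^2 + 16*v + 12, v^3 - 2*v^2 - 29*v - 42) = v^2 + 5*v + 6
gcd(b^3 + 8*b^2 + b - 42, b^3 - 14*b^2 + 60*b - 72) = b - 2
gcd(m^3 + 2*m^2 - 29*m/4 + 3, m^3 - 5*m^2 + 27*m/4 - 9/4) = m^2 - 2*m + 3/4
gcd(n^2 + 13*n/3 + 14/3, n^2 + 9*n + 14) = n + 2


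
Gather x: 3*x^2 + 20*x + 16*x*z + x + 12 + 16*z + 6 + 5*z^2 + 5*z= 3*x^2 + x*(16*z + 21) + 5*z^2 + 21*z + 18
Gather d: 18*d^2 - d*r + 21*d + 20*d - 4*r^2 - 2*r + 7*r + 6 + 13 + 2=18*d^2 + d*(41 - r) - 4*r^2 + 5*r + 21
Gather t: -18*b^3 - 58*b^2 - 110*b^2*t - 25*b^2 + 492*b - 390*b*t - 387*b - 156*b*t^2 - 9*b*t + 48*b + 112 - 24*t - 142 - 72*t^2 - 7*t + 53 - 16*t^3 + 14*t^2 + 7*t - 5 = -18*b^3 - 83*b^2 + 153*b - 16*t^3 + t^2*(-156*b - 58) + t*(-110*b^2 - 399*b - 24) + 18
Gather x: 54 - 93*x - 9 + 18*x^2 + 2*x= 18*x^2 - 91*x + 45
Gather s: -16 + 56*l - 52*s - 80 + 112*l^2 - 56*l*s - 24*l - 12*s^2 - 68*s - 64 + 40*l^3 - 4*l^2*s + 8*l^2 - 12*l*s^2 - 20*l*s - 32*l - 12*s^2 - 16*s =40*l^3 + 120*l^2 + s^2*(-12*l - 24) + s*(-4*l^2 - 76*l - 136) - 160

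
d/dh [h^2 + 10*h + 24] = 2*h + 10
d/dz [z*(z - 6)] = 2*z - 6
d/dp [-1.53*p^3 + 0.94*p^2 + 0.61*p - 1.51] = -4.59*p^2 + 1.88*p + 0.61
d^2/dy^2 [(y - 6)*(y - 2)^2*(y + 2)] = 12*y^2 - 48*y + 16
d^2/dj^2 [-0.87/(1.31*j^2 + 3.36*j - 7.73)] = (2.986014*j^2 + 7.658784*j - 0.87*(2.62*j + 3.36)*(5.24*j + 6.72) - 17.619762)/(1.31*j^2 + 3.36*j - 7.73)^3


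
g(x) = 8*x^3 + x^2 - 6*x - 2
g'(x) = 24*x^2 + 2*x - 6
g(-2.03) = -52.62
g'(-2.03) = 88.84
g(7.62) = 3549.95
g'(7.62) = 1402.79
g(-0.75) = -0.31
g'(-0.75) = 6.00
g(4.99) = 986.97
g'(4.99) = 601.58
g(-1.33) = -11.07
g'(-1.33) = 33.79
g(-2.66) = -129.53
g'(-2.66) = 158.49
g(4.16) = 566.28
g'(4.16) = 417.65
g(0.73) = -2.73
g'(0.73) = 8.25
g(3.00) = 205.00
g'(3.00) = 216.00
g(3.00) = 205.00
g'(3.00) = 216.00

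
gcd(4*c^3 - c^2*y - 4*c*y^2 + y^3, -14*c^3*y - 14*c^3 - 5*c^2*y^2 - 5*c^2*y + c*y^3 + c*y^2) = 1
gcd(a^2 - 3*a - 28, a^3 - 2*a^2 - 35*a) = a - 7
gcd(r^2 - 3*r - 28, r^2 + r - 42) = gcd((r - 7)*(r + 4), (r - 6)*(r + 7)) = 1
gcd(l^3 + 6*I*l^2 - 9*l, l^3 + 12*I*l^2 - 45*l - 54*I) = l^2 + 6*I*l - 9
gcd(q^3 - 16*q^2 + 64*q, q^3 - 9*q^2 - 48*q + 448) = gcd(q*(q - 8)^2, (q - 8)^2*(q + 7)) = q^2 - 16*q + 64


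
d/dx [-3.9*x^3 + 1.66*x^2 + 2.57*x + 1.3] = -11.7*x^2 + 3.32*x + 2.57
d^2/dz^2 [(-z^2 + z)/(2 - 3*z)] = -4/(27*z^3 - 54*z^2 + 36*z - 8)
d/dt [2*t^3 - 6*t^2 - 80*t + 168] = 6*t^2 - 12*t - 80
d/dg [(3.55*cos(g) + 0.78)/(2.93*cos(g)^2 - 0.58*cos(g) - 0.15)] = (10.4015*cos(g)^2 + 4.5708*cos(g) + 0.0801)*sin(g)/(8.5849*cos(g)^4 - 3.3988*cos(g)^3 - 0.5426*cos(g)^2 + 0.174*cos(g) + 0.0225)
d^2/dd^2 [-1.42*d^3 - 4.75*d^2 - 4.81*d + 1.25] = -8.52*d - 9.5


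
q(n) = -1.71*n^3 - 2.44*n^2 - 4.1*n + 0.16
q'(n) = -5.13*n^2 - 4.88*n - 4.1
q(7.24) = -806.37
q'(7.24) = -308.33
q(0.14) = -0.47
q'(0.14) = -4.88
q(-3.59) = 62.55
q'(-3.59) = -52.70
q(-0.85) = 2.93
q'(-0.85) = -3.66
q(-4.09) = 93.11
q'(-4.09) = -69.96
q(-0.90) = 3.12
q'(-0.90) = -3.86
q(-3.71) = 69.11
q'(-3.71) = -56.61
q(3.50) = -117.40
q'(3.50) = -84.02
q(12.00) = -3355.28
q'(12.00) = -801.38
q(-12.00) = 2652.88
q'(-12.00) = -684.26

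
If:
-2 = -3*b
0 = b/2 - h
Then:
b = 2/3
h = 1/3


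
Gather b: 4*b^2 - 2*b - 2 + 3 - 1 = 4*b^2 - 2*b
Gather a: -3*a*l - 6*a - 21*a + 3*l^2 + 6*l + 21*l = a*(-3*l - 27) + 3*l^2 + 27*l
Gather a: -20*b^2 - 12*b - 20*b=-20*b^2 - 32*b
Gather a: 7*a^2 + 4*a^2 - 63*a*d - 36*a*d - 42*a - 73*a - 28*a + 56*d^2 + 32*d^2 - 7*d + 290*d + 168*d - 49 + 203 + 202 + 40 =11*a^2 + a*(-99*d - 143) + 88*d^2 + 451*d + 396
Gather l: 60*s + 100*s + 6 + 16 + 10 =160*s + 32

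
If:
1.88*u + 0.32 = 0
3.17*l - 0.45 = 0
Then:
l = 0.14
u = -0.17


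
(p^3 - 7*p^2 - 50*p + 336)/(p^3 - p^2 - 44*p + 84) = (p - 8)/(p - 2)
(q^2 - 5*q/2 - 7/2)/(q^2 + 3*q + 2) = (q - 7/2)/(q + 2)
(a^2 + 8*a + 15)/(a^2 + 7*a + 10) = (a + 3)/(a + 2)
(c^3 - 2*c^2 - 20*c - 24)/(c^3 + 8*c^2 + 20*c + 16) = (c - 6)/(c + 4)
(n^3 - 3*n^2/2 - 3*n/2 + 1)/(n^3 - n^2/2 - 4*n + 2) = (n + 1)/(n + 2)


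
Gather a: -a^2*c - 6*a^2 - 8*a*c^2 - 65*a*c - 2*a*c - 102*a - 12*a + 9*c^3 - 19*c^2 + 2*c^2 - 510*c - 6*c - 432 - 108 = a^2*(-c - 6) + a*(-8*c^2 - 67*c - 114) + 9*c^3 - 17*c^2 - 516*c - 540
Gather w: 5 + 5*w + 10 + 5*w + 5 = 10*w + 20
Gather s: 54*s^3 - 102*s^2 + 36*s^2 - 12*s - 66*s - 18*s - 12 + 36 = 54*s^3 - 66*s^2 - 96*s + 24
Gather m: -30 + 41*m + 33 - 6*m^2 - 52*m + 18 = -6*m^2 - 11*m + 21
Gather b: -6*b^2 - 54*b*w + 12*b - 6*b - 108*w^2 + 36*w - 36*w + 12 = -6*b^2 + b*(6 - 54*w) - 108*w^2 + 12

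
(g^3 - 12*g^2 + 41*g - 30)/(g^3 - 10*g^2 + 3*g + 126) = (g^2 - 6*g + 5)/(g^2 - 4*g - 21)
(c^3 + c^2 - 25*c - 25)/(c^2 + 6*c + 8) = (c^3 + c^2 - 25*c - 25)/(c^2 + 6*c + 8)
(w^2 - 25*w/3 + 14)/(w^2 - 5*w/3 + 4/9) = 3*(3*w^2 - 25*w + 42)/(9*w^2 - 15*w + 4)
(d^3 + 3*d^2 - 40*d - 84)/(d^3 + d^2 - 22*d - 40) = (d^2 + d - 42)/(d^2 - d - 20)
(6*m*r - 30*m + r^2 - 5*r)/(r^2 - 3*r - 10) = (6*m + r)/(r + 2)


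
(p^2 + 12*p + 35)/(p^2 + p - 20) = (p + 7)/(p - 4)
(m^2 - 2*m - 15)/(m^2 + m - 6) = (m - 5)/(m - 2)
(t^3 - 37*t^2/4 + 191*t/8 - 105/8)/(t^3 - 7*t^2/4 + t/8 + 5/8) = (8*t^3 - 74*t^2 + 191*t - 105)/(8*t^3 - 14*t^2 + t + 5)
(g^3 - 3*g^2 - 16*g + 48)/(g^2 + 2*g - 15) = (g^2 - 16)/(g + 5)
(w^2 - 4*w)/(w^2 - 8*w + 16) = w/(w - 4)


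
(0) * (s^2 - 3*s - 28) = 0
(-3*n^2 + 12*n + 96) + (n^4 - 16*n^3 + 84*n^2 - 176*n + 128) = n^4 - 16*n^3 + 81*n^2 - 164*n + 224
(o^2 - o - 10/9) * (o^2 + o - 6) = o^4 - 73*o^2/9 + 44*o/9 + 20/3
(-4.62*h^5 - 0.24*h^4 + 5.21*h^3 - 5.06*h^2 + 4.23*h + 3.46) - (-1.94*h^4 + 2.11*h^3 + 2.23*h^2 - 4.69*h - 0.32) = -4.62*h^5 + 1.7*h^4 + 3.1*h^3 - 7.29*h^2 + 8.92*h + 3.78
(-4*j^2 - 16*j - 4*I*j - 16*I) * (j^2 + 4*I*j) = -4*j^4 - 16*j^3 - 20*I*j^3 + 16*j^2 - 80*I*j^2 + 64*j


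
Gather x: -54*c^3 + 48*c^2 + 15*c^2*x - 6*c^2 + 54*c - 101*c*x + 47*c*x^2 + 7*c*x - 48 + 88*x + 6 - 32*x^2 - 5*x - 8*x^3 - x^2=-54*c^3 + 42*c^2 + 54*c - 8*x^3 + x^2*(47*c - 33) + x*(15*c^2 - 94*c + 83) - 42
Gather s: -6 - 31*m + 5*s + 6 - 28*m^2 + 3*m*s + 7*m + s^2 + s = -28*m^2 - 24*m + s^2 + s*(3*m + 6)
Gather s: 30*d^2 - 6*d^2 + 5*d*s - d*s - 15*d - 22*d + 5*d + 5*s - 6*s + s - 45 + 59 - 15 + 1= 24*d^2 + 4*d*s - 32*d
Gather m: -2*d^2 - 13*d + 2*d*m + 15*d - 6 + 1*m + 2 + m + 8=-2*d^2 + 2*d + m*(2*d + 2) + 4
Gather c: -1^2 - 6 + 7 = 0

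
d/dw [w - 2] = 1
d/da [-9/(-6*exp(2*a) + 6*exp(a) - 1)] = (54 - 108*exp(a))*exp(a)/(6*exp(2*a) - 6*exp(a) + 1)^2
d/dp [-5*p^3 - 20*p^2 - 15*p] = -15*p^2 - 40*p - 15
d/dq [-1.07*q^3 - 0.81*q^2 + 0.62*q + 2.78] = -3.21*q^2 - 1.62*q + 0.62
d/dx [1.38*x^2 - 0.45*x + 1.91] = 2.76*x - 0.45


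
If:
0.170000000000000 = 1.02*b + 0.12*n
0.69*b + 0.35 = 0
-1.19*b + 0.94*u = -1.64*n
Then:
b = -0.51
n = 5.73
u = -10.64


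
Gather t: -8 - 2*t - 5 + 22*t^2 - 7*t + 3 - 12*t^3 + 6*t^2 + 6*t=-12*t^3 + 28*t^2 - 3*t - 10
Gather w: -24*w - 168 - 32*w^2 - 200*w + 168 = -32*w^2 - 224*w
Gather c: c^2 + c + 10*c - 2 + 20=c^2 + 11*c + 18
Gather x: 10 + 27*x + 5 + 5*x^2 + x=5*x^2 + 28*x + 15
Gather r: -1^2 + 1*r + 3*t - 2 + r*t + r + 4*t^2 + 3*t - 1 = r*(t + 2) + 4*t^2 + 6*t - 4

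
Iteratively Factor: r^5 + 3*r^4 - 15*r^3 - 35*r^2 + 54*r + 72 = (r - 3)*(r^4 + 6*r^3 + 3*r^2 - 26*r - 24) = (r - 3)*(r + 4)*(r^3 + 2*r^2 - 5*r - 6) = (r - 3)*(r + 1)*(r + 4)*(r^2 + r - 6) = (r - 3)*(r - 2)*(r + 1)*(r + 4)*(r + 3)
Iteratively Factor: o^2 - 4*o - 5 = (o + 1)*(o - 5)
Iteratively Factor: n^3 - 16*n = (n + 4)*(n^2 - 4*n) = (n - 4)*(n + 4)*(n)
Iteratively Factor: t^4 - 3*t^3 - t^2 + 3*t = (t)*(t^3 - 3*t^2 - t + 3) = t*(t - 3)*(t^2 - 1) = t*(t - 3)*(t - 1)*(t + 1)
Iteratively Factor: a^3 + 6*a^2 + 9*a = (a)*(a^2 + 6*a + 9) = a*(a + 3)*(a + 3)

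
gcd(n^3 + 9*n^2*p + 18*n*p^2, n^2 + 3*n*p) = n^2 + 3*n*p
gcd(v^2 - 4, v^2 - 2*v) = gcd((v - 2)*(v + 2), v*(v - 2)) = v - 2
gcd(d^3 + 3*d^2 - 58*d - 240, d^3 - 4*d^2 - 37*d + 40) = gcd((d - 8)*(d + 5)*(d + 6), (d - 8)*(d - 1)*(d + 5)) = d^2 - 3*d - 40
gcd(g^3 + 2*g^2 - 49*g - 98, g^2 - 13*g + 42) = g - 7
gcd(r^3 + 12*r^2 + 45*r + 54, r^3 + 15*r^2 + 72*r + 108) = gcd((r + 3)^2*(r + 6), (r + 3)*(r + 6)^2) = r^2 + 9*r + 18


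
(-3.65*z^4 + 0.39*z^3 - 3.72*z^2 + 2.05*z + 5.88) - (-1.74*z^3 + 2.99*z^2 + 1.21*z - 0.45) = -3.65*z^4 + 2.13*z^3 - 6.71*z^2 + 0.84*z + 6.33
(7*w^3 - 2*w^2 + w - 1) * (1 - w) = -7*w^4 + 9*w^3 - 3*w^2 + 2*w - 1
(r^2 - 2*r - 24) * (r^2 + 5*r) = r^4 + 3*r^3 - 34*r^2 - 120*r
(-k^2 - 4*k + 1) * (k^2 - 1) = -k^4 - 4*k^3 + 2*k^2 + 4*k - 1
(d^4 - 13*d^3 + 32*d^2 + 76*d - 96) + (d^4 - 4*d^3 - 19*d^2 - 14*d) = 2*d^4 - 17*d^3 + 13*d^2 + 62*d - 96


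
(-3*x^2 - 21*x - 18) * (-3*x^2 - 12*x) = 9*x^4 + 99*x^3 + 306*x^2 + 216*x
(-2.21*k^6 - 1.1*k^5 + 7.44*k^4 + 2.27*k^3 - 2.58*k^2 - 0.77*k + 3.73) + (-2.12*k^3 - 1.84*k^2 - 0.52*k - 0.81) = -2.21*k^6 - 1.1*k^5 + 7.44*k^4 + 0.15*k^3 - 4.42*k^2 - 1.29*k + 2.92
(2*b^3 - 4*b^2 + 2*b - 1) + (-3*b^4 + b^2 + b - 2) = -3*b^4 + 2*b^3 - 3*b^2 + 3*b - 3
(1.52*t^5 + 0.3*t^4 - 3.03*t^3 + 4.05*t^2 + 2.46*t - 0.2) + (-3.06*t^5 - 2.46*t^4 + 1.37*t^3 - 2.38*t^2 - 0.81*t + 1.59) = -1.54*t^5 - 2.16*t^4 - 1.66*t^3 + 1.67*t^2 + 1.65*t + 1.39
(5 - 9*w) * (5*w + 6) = -45*w^2 - 29*w + 30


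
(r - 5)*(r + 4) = r^2 - r - 20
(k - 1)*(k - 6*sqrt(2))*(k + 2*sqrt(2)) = k^3 - 4*sqrt(2)*k^2 - k^2 - 24*k + 4*sqrt(2)*k + 24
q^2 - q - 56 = (q - 8)*(q + 7)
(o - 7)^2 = o^2 - 14*o + 49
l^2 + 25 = (l - 5*I)*(l + 5*I)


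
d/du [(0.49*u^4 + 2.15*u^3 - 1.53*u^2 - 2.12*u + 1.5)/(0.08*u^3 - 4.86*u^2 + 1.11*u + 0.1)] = (0.0392*u^6 - 4.7628*u^5 - 8.6949*u^4 + 5.3082*u^3 - 11.7165*u^2 + 14.274*u - 1.877)/(0.0064*u^6 - 0.7776*u^5 + 23.7972*u^4 - 10.7732*u^3 + 0.2601*u^2 + 0.222*u + 0.01)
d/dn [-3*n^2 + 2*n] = 2 - 6*n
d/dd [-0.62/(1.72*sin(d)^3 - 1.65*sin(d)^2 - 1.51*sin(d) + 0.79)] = (3.1992*sin(d)^2 - 2.046*sin(d) - 0.9362)*cos(d)/(1.72*sin(d)^3 - 1.65*sin(d)^2 - 1.51*sin(d) + 0.79)^2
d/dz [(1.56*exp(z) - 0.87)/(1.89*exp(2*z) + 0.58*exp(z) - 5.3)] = (-2.9484*exp(2*z) + 3.2886*exp(z) - 7.7634)*exp(z)/(3.5721*exp(4*z) + 2.1924*exp(3*z) - 19.6976*exp(2*z) - 6.148*exp(z) + 28.09)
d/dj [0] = 0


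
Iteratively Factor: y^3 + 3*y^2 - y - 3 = (y + 3)*(y^2 - 1) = (y - 1)*(y + 3)*(y + 1)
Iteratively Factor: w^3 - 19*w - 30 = (w + 3)*(w^2 - 3*w - 10) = (w - 5)*(w + 3)*(w + 2)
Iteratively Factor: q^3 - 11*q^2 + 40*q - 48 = (q - 3)*(q^2 - 8*q + 16) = (q - 4)*(q - 3)*(q - 4)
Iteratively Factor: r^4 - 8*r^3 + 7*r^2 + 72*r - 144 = (r - 3)*(r^3 - 5*r^2 - 8*r + 48) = (r - 4)*(r - 3)*(r^2 - r - 12) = (r - 4)*(r - 3)*(r + 3)*(r - 4)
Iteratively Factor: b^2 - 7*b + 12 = (b - 3)*(b - 4)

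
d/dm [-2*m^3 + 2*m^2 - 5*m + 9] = -6*m^2 + 4*m - 5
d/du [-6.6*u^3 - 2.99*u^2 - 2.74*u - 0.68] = -19.8*u^2 - 5.98*u - 2.74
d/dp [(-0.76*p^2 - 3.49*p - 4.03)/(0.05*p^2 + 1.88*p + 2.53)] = (-1.2543*p^2 - 3.4426*p - 1.2533)/(0.0025*p^4 + 0.188*p^3 + 3.7874*p^2 + 9.5128*p + 6.4009)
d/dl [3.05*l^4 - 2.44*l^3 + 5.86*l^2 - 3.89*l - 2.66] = 12.2*l^3 - 7.32*l^2 + 11.72*l - 3.89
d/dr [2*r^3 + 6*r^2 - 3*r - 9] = 6*r^2 + 12*r - 3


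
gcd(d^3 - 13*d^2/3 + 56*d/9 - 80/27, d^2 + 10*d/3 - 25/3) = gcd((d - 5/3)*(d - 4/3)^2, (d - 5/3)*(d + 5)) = d - 5/3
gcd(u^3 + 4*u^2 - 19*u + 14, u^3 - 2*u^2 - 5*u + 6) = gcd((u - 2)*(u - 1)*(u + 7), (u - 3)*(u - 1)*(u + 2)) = u - 1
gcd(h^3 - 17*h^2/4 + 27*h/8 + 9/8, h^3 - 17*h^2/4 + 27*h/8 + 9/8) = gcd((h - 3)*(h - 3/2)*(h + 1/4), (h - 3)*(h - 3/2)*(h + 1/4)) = h^3 - 17*h^2/4 + 27*h/8 + 9/8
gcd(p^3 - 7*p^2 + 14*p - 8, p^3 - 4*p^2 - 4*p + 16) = p^2 - 6*p + 8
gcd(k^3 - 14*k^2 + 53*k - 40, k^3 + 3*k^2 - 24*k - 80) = k - 5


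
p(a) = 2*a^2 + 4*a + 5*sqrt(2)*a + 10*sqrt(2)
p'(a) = 4*a + 4 + 5*sqrt(2)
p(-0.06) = 13.49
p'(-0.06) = 10.83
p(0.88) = 25.43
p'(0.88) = 14.59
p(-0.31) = 10.90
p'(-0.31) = 9.83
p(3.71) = 82.74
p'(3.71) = 25.91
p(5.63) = 139.87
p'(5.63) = 33.59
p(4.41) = 101.86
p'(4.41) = 28.71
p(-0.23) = 11.70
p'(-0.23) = 10.15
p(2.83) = 61.49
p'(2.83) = 22.39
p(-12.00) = 169.29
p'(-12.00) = -36.93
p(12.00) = 434.99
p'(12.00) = 59.07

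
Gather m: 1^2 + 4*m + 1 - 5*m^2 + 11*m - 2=-5*m^2 + 15*m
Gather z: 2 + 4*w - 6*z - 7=4*w - 6*z - 5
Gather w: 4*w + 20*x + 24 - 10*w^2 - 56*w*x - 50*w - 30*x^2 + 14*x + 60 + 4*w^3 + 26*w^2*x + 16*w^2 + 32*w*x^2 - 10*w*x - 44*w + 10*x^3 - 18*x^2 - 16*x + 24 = 4*w^3 + w^2*(26*x + 6) + w*(32*x^2 - 66*x - 90) + 10*x^3 - 48*x^2 + 18*x + 108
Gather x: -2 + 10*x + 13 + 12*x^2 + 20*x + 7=12*x^2 + 30*x + 18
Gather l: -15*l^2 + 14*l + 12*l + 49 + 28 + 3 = -15*l^2 + 26*l + 80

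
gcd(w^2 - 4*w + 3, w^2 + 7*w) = 1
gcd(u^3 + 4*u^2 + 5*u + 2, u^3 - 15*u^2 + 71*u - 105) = 1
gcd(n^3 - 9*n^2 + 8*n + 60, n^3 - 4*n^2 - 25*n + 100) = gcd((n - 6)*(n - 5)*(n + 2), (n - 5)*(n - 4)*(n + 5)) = n - 5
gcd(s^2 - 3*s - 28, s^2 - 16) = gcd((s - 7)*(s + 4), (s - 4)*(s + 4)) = s + 4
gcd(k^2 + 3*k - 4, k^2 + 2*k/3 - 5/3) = k - 1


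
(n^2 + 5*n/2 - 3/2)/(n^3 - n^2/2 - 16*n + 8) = (n + 3)/(n^2 - 16)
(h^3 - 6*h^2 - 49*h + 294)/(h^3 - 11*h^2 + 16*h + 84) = (h + 7)/(h + 2)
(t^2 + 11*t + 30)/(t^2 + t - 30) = (t + 5)/(t - 5)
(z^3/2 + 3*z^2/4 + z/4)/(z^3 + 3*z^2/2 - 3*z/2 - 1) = z*(z + 1)/(2*(z^2 + z - 2))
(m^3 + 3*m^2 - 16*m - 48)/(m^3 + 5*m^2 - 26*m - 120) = (m^2 - m - 12)/(m^2 + m - 30)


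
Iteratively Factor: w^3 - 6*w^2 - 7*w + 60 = (w - 5)*(w^2 - w - 12) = (w - 5)*(w - 4)*(w + 3)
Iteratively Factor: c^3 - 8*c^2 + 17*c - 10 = (c - 1)*(c^2 - 7*c + 10) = (c - 5)*(c - 1)*(c - 2)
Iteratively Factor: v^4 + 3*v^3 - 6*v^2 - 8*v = (v + 4)*(v^3 - v^2 - 2*v) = v*(v + 4)*(v^2 - v - 2) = v*(v + 1)*(v + 4)*(v - 2)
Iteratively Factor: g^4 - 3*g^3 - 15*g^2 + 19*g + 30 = (g + 3)*(g^3 - 6*g^2 + 3*g + 10) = (g - 2)*(g + 3)*(g^2 - 4*g - 5) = (g - 2)*(g + 1)*(g + 3)*(g - 5)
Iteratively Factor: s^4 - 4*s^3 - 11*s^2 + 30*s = (s - 2)*(s^3 - 2*s^2 - 15*s) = (s - 2)*(s + 3)*(s^2 - 5*s) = s*(s - 2)*(s + 3)*(s - 5)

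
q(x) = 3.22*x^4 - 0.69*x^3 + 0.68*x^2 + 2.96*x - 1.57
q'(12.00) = 21977.84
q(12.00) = 65709.47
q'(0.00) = 2.96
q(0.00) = -1.57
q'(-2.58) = -235.52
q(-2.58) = 149.84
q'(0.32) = 3.61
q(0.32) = -0.54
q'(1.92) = 89.10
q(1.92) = 45.49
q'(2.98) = 329.48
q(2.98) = 248.96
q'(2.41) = 174.50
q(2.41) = 108.48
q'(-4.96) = -1626.38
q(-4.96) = 2033.54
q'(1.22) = 24.93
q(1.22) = 8.93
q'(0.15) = 3.16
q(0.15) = -1.11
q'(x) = 12.88*x^3 - 2.07*x^2 + 1.36*x + 2.96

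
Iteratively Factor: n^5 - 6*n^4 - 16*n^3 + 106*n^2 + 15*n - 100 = (n + 4)*(n^4 - 10*n^3 + 24*n^2 + 10*n - 25) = (n + 1)*(n + 4)*(n^3 - 11*n^2 + 35*n - 25) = (n - 5)*(n + 1)*(n + 4)*(n^2 - 6*n + 5) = (n - 5)^2*(n + 1)*(n + 4)*(n - 1)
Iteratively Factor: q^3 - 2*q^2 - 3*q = (q - 3)*(q^2 + q) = q*(q - 3)*(q + 1)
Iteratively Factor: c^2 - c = (c)*(c - 1)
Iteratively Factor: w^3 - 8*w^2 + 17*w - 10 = (w - 5)*(w^2 - 3*w + 2) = (w - 5)*(w - 2)*(w - 1)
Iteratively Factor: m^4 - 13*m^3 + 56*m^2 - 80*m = (m - 4)*(m^3 - 9*m^2 + 20*m) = (m - 4)^2*(m^2 - 5*m) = m*(m - 4)^2*(m - 5)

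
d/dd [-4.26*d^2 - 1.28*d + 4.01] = -8.52*d - 1.28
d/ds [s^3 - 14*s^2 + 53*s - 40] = 3*s^2 - 28*s + 53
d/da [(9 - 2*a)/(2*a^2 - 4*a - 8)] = (-a^2 + 2*a + (a - 1)*(2*a - 9) + 4)/(-a^2 + 2*a + 4)^2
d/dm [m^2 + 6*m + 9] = 2*m + 6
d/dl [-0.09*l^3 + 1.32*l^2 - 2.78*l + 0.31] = -0.27*l^2 + 2.64*l - 2.78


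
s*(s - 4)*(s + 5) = s^3 + s^2 - 20*s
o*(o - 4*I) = o^2 - 4*I*o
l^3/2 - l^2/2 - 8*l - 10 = (l/2 + 1)*(l - 5)*(l + 2)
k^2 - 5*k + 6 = (k - 3)*(k - 2)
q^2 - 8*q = q*(q - 8)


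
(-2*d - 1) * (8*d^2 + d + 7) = -16*d^3 - 10*d^2 - 15*d - 7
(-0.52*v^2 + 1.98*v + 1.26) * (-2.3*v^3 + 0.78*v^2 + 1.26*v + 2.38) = 1.196*v^5 - 4.9596*v^4 - 2.0088*v^3 + 2.24*v^2 + 6.3*v + 2.9988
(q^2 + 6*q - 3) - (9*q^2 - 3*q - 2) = -8*q^2 + 9*q - 1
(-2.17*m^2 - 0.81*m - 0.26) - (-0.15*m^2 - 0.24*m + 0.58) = -2.02*m^2 - 0.57*m - 0.84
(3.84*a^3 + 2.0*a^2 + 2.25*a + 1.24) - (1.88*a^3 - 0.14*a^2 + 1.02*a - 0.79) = 1.96*a^3 + 2.14*a^2 + 1.23*a + 2.03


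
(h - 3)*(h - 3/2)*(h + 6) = h^3 + 3*h^2/2 - 45*h/2 + 27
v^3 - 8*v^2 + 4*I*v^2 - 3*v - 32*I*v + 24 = (v - 8)*(v + I)*(v + 3*I)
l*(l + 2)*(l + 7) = l^3 + 9*l^2 + 14*l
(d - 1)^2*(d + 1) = d^3 - d^2 - d + 1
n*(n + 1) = n^2 + n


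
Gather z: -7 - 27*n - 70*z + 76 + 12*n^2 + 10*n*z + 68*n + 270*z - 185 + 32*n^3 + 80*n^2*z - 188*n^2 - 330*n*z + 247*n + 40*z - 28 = 32*n^3 - 176*n^2 + 288*n + z*(80*n^2 - 320*n + 240) - 144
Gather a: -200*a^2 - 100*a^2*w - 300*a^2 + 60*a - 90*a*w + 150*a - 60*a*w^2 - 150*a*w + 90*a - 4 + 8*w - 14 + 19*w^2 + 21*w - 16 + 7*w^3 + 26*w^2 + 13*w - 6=a^2*(-100*w - 500) + a*(-60*w^2 - 240*w + 300) + 7*w^3 + 45*w^2 + 42*w - 40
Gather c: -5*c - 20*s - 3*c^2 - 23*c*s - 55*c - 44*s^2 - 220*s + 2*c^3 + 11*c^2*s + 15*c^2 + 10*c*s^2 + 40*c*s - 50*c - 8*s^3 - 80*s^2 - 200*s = 2*c^3 + c^2*(11*s + 12) + c*(10*s^2 + 17*s - 110) - 8*s^3 - 124*s^2 - 440*s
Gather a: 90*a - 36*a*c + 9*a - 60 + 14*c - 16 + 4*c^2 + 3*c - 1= a*(99 - 36*c) + 4*c^2 + 17*c - 77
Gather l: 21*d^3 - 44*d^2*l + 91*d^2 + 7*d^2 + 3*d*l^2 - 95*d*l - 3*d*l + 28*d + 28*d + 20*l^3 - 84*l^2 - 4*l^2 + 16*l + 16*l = 21*d^3 + 98*d^2 + 56*d + 20*l^3 + l^2*(3*d - 88) + l*(-44*d^2 - 98*d + 32)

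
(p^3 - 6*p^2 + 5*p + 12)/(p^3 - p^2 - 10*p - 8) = (p - 3)/(p + 2)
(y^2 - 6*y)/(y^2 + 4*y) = (y - 6)/(y + 4)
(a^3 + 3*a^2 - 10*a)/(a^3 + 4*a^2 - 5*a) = (a - 2)/(a - 1)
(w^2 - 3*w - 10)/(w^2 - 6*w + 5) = (w + 2)/(w - 1)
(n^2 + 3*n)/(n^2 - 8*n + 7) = n*(n + 3)/(n^2 - 8*n + 7)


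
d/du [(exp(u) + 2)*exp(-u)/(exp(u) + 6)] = (-exp(2*u) - 4*exp(u) - 12)*exp(-u)/(exp(2*u) + 12*exp(u) + 36)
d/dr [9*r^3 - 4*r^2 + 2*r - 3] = 27*r^2 - 8*r + 2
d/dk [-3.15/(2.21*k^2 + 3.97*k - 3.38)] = (13.923*k + 12.5055)/(2.21*k^2 + 3.97*k - 3.38)^2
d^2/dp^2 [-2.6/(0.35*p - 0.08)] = -0.637/(0.35*p - 0.08)^3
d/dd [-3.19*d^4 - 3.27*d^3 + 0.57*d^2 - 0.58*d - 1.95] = -12.76*d^3 - 9.81*d^2 + 1.14*d - 0.58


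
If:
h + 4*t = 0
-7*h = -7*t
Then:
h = 0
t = 0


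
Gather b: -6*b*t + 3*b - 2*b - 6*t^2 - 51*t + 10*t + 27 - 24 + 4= b*(1 - 6*t) - 6*t^2 - 41*t + 7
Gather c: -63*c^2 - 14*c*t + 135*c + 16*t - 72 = -63*c^2 + c*(135 - 14*t) + 16*t - 72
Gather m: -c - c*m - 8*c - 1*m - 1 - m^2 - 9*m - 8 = -9*c - m^2 + m*(-c - 10) - 9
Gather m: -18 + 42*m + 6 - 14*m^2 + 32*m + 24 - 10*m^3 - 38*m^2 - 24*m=-10*m^3 - 52*m^2 + 50*m + 12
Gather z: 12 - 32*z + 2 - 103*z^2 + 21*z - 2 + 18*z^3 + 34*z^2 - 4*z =18*z^3 - 69*z^2 - 15*z + 12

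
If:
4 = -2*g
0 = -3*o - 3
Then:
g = -2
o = -1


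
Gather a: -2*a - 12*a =-14*a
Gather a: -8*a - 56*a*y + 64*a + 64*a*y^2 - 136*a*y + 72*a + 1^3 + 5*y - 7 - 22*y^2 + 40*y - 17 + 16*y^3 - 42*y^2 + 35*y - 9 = a*(64*y^2 - 192*y + 128) + 16*y^3 - 64*y^2 + 80*y - 32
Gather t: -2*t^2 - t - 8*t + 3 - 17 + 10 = -2*t^2 - 9*t - 4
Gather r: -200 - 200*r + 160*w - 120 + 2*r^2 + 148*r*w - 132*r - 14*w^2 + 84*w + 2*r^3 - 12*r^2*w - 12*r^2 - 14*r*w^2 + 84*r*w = 2*r^3 + r^2*(-12*w - 10) + r*(-14*w^2 + 232*w - 332) - 14*w^2 + 244*w - 320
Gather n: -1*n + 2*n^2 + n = 2*n^2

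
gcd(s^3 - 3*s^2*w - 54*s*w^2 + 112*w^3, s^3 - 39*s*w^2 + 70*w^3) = s^2 + 5*s*w - 14*w^2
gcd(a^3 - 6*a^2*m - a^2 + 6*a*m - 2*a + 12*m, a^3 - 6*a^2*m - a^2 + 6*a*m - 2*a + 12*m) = a^3 - 6*a^2*m - a^2 + 6*a*m - 2*a + 12*m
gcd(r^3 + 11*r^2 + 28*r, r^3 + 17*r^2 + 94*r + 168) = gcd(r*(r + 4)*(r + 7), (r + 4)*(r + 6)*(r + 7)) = r^2 + 11*r + 28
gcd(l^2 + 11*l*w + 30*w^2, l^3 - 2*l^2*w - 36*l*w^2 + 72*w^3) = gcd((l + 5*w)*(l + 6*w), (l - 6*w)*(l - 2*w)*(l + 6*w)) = l + 6*w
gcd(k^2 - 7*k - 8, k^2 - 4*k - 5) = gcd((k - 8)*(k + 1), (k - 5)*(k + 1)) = k + 1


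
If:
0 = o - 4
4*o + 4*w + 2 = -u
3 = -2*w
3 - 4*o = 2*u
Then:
No Solution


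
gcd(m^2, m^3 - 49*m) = m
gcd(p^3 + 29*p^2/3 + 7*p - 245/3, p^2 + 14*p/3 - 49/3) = p^2 + 14*p/3 - 49/3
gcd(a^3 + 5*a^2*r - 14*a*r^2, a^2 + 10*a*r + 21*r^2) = a + 7*r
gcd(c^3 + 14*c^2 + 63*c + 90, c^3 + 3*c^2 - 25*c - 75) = c^2 + 8*c + 15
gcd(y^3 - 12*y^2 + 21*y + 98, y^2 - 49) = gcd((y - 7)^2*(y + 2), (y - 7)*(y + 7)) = y - 7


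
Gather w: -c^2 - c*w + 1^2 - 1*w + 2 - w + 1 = -c^2 + w*(-c - 2) + 4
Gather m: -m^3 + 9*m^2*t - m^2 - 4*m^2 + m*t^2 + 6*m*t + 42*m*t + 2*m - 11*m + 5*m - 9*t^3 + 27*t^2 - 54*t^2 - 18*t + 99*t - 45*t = -m^3 + m^2*(9*t - 5) + m*(t^2 + 48*t - 4) - 9*t^3 - 27*t^2 + 36*t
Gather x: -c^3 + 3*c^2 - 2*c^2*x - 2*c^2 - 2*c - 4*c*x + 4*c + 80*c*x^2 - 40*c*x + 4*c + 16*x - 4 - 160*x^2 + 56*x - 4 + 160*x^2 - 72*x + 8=-c^3 + c^2 + 80*c*x^2 + 6*c + x*(-2*c^2 - 44*c)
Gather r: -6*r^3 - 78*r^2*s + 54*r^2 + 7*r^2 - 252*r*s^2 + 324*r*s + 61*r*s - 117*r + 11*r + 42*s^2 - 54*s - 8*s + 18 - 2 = -6*r^3 + r^2*(61 - 78*s) + r*(-252*s^2 + 385*s - 106) + 42*s^2 - 62*s + 16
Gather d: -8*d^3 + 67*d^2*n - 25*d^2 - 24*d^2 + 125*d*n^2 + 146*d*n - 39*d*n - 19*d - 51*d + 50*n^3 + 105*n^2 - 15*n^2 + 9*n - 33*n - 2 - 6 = -8*d^3 + d^2*(67*n - 49) + d*(125*n^2 + 107*n - 70) + 50*n^3 + 90*n^2 - 24*n - 8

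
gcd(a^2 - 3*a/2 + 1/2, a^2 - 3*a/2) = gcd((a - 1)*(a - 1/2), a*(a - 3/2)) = 1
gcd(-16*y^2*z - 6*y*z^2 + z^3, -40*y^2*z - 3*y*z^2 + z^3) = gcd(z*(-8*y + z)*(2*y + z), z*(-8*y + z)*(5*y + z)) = 8*y*z - z^2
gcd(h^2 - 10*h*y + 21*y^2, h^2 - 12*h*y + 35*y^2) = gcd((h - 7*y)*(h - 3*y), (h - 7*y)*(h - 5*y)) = -h + 7*y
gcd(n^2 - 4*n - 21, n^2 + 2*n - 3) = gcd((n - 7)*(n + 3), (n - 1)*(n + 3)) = n + 3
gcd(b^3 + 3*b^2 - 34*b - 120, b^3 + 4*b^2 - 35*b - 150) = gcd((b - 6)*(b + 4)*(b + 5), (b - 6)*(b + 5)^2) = b^2 - b - 30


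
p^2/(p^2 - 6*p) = p/(p - 6)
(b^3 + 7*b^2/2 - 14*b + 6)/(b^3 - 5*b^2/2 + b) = (b + 6)/b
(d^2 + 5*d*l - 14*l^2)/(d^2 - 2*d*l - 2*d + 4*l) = (d + 7*l)/(d - 2)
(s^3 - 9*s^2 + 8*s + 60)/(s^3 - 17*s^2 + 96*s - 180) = (s + 2)/(s - 6)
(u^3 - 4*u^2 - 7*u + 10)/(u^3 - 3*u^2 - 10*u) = (u - 1)/u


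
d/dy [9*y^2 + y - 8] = 18*y + 1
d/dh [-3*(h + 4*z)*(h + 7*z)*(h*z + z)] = 3*z*(-3*h^2 - 22*h*z - 2*h - 28*z^2 - 11*z)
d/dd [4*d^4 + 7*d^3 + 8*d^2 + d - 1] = 16*d^3 + 21*d^2 + 16*d + 1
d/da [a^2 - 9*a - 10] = 2*a - 9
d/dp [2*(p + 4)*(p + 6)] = 4*p + 20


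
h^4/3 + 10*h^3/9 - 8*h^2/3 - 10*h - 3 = (h/3 + 1)*(h - 3)*(h + 1/3)*(h + 3)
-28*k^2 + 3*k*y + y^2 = (-4*k + y)*(7*k + y)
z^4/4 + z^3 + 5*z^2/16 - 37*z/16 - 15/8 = (z/2 + 1/2)*(z/2 + 1)*(z - 3/2)*(z + 5/2)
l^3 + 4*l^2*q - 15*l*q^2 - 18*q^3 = (l - 3*q)*(l + q)*(l + 6*q)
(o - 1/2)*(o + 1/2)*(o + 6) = o^3 + 6*o^2 - o/4 - 3/2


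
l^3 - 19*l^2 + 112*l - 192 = (l - 8)^2*(l - 3)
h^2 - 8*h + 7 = (h - 7)*(h - 1)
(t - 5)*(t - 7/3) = t^2 - 22*t/3 + 35/3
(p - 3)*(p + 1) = p^2 - 2*p - 3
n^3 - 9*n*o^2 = n*(n - 3*o)*(n + 3*o)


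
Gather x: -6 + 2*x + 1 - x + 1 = x - 4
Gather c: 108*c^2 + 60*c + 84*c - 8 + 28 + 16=108*c^2 + 144*c + 36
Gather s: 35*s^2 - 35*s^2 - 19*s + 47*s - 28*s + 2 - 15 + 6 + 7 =0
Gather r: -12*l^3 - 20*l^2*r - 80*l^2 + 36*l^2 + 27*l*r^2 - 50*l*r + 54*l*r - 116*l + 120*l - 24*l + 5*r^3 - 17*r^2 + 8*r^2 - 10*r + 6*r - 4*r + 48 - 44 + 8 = -12*l^3 - 44*l^2 - 20*l + 5*r^3 + r^2*(27*l - 9) + r*(-20*l^2 + 4*l - 8) + 12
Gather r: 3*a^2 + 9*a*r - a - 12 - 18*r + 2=3*a^2 - a + r*(9*a - 18) - 10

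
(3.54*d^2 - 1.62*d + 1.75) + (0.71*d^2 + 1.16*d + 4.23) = 4.25*d^2 - 0.46*d + 5.98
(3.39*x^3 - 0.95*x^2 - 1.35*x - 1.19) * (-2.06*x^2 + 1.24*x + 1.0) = -6.9834*x^5 + 6.1606*x^4 + 4.993*x^3 - 0.1726*x^2 - 2.8256*x - 1.19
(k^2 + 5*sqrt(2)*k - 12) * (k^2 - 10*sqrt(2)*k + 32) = k^4 - 5*sqrt(2)*k^3 - 80*k^2 + 280*sqrt(2)*k - 384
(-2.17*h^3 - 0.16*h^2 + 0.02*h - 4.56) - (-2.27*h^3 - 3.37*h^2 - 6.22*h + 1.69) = 0.1*h^3 + 3.21*h^2 + 6.24*h - 6.25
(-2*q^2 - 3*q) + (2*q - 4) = -2*q^2 - q - 4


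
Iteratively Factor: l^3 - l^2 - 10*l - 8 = (l + 1)*(l^2 - 2*l - 8) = (l + 1)*(l + 2)*(l - 4)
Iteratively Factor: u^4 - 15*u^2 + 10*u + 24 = (u + 4)*(u^3 - 4*u^2 + u + 6) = (u - 2)*(u + 4)*(u^2 - 2*u - 3) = (u - 2)*(u + 1)*(u + 4)*(u - 3)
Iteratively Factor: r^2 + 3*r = (r)*(r + 3)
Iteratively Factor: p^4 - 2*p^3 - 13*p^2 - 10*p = (p)*(p^3 - 2*p^2 - 13*p - 10) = p*(p + 1)*(p^2 - 3*p - 10) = p*(p + 1)*(p + 2)*(p - 5)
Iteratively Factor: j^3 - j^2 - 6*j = (j + 2)*(j^2 - 3*j) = j*(j + 2)*(j - 3)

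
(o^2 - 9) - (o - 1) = o^2 - o - 8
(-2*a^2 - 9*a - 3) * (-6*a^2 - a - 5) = 12*a^4 + 56*a^3 + 37*a^2 + 48*a + 15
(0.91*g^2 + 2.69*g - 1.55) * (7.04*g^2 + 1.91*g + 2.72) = 6.4064*g^4 + 20.6757*g^3 - 3.2989*g^2 + 4.3563*g - 4.216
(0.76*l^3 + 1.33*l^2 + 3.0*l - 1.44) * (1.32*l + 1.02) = 1.0032*l^4 + 2.5308*l^3 + 5.3166*l^2 + 1.1592*l - 1.4688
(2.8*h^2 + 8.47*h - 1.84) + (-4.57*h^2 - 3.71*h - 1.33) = -1.77*h^2 + 4.76*h - 3.17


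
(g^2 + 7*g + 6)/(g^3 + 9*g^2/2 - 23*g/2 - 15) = 2/(2*g - 5)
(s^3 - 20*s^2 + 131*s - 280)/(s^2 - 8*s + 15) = (s^2 - 15*s + 56)/(s - 3)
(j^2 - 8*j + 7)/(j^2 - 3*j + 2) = (j - 7)/(j - 2)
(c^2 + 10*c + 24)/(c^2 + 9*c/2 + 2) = 2*(c + 6)/(2*c + 1)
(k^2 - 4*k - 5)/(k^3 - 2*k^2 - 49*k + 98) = (k^2 - 4*k - 5)/(k^3 - 2*k^2 - 49*k + 98)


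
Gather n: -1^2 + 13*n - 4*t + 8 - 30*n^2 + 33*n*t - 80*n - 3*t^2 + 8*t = -30*n^2 + n*(33*t - 67) - 3*t^2 + 4*t + 7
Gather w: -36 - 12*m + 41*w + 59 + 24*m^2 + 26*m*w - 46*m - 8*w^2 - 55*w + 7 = 24*m^2 - 58*m - 8*w^2 + w*(26*m - 14) + 30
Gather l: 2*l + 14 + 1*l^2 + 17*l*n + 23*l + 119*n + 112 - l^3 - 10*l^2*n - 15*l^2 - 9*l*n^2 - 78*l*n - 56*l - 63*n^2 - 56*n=-l^3 + l^2*(-10*n - 14) + l*(-9*n^2 - 61*n - 31) - 63*n^2 + 63*n + 126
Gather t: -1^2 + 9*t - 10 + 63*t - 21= 72*t - 32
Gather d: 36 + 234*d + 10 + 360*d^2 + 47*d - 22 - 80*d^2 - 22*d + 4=280*d^2 + 259*d + 28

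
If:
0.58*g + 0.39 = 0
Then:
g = -0.67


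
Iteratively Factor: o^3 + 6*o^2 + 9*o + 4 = (o + 1)*(o^2 + 5*o + 4) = (o + 1)*(o + 4)*(o + 1)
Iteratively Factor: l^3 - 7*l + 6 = (l + 3)*(l^2 - 3*l + 2) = (l - 2)*(l + 3)*(l - 1)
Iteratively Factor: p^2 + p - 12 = (p - 3)*(p + 4)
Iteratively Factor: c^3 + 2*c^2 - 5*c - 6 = (c + 3)*(c^2 - c - 2) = (c + 1)*(c + 3)*(c - 2)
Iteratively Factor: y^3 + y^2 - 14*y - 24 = (y - 4)*(y^2 + 5*y + 6) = (y - 4)*(y + 2)*(y + 3)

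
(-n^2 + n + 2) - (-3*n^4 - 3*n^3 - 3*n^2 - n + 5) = 3*n^4 + 3*n^3 + 2*n^2 + 2*n - 3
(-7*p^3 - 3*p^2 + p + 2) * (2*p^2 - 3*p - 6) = -14*p^5 + 15*p^4 + 53*p^3 + 19*p^2 - 12*p - 12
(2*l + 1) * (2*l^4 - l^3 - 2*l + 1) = 4*l^5 - l^3 - 4*l^2 + 1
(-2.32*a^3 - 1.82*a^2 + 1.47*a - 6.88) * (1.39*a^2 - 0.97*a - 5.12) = -3.2248*a^5 - 0.2794*a^4 + 15.6871*a^3 - 1.6707*a^2 - 0.8528*a + 35.2256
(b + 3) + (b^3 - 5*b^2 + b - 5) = b^3 - 5*b^2 + 2*b - 2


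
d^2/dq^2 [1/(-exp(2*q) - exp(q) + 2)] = (-2*(2*exp(q) + 1)^2*exp(q) + (4*exp(q) + 1)*(exp(2*q) + exp(q) - 2))*exp(q)/(exp(2*q) + exp(q) - 2)^3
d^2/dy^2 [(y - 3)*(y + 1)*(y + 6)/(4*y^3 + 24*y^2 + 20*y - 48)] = (-y^6 - 30*y^5 - 183*y^4 - 508*y^3 - 1305*y^2 - 2538*y - 1035)/(y^9 + 18*y^8 + 123*y^7 + 360*y^6 + 183*y^5 - 1206*y^4 - 1603*y^3 + 1692*y^2 + 2160*y - 1728)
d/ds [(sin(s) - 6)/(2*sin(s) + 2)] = 7*cos(s)/(2*(sin(s) + 1)^2)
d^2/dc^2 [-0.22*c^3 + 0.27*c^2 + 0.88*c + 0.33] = 0.54 - 1.32*c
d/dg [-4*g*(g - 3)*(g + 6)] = -12*g^2 - 24*g + 72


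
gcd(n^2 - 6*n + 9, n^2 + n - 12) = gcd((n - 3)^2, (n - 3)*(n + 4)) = n - 3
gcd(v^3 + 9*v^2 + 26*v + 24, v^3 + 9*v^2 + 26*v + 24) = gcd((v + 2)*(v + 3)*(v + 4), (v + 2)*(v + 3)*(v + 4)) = v^3 + 9*v^2 + 26*v + 24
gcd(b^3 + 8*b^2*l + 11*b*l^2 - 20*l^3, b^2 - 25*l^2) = b + 5*l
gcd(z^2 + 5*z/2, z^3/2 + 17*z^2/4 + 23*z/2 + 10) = z + 5/2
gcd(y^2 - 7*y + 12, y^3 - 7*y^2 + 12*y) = y^2 - 7*y + 12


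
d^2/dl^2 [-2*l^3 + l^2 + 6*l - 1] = 2 - 12*l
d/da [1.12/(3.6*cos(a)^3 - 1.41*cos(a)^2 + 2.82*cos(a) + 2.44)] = (12.096*cos(a)^2 - 3.1584*cos(a) + 3.1584)*sin(a)/(3.6*cos(a)^3 - 1.41*cos(a)^2 + 2.82*cos(a) + 2.44)^2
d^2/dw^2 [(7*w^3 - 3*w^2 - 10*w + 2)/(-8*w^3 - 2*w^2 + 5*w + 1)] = 2*(304*w^6 + 1080*w^5 - 264*w^4 + 193*w^3 + 609*w^2 + 51*w - 101)/(512*w^9 + 384*w^8 - 864*w^7 - 664*w^6 + 444*w^5 + 378*w^4 - 41*w^3 - 69*w^2 - 15*w - 1)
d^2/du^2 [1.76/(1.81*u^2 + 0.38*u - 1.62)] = (-11.531872*u^2 - 2.421056*u + 1.76*(3.62*u + 0.38)*(7.24*u + 0.76) + 10.321344)/(1.81*u^2 + 0.38*u - 1.62)^3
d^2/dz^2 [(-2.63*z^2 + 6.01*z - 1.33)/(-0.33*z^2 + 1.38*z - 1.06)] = (1.086426*z^3 - 4.65082199999999*z^2 + 8.979696*z - 7.537484)/(0.035937*z^6 - 0.450846*z^5 + 2.231658*z^4 - 5.524416*z^3 + 7.168356*z^2 - 4.651704*z + 1.191016)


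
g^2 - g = g*(g - 1)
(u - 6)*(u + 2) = u^2 - 4*u - 12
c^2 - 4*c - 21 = (c - 7)*(c + 3)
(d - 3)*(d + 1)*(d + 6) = d^3 + 4*d^2 - 15*d - 18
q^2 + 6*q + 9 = (q + 3)^2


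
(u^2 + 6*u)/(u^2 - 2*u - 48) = u/(u - 8)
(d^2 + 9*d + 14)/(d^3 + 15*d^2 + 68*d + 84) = 1/(d + 6)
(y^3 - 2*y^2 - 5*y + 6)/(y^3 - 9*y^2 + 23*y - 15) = (y + 2)/(y - 5)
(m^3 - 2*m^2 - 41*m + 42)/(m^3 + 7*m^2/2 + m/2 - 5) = 2*(m^2 - m - 42)/(2*m^2 + 9*m + 10)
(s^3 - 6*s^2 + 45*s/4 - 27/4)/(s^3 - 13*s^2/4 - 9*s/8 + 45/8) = 2*(2*s - 3)/(4*s + 5)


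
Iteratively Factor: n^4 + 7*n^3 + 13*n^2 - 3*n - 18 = (n - 1)*(n^3 + 8*n^2 + 21*n + 18) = (n - 1)*(n + 3)*(n^2 + 5*n + 6) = (n - 1)*(n + 2)*(n + 3)*(n + 3)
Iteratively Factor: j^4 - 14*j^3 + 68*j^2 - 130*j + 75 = (j - 5)*(j^3 - 9*j^2 + 23*j - 15) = (j - 5)*(j - 3)*(j^2 - 6*j + 5) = (j - 5)^2*(j - 3)*(j - 1)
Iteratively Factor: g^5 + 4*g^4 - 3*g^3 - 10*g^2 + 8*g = (g + 2)*(g^4 + 2*g^3 - 7*g^2 + 4*g) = (g - 1)*(g + 2)*(g^3 + 3*g^2 - 4*g) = (g - 1)^2*(g + 2)*(g^2 + 4*g) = (g - 1)^2*(g + 2)*(g + 4)*(g)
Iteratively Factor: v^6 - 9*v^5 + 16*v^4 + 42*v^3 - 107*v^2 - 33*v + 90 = (v + 1)*(v^5 - 10*v^4 + 26*v^3 + 16*v^2 - 123*v + 90) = (v - 1)*(v + 1)*(v^4 - 9*v^3 + 17*v^2 + 33*v - 90) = (v - 3)*(v - 1)*(v + 1)*(v^3 - 6*v^2 - v + 30) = (v - 3)*(v - 1)*(v + 1)*(v + 2)*(v^2 - 8*v + 15) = (v - 3)^2*(v - 1)*(v + 1)*(v + 2)*(v - 5)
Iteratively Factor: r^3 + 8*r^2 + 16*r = (r + 4)*(r^2 + 4*r) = r*(r + 4)*(r + 4)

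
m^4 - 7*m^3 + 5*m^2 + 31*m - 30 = (m - 5)*(m - 3)*(m - 1)*(m + 2)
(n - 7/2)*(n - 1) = n^2 - 9*n/2 + 7/2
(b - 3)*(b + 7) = b^2 + 4*b - 21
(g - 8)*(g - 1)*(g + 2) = g^3 - 7*g^2 - 10*g + 16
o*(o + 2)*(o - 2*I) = o^3 + 2*o^2 - 2*I*o^2 - 4*I*o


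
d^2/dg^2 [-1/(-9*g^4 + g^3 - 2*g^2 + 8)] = 2*(g^2*(36*g^2 - 3*g + 4)^2 + (-54*g^2 + 3*g - 2)*(9*g^4 - g^3 + 2*g^2 - 8))/(9*g^4 - g^3 + 2*g^2 - 8)^3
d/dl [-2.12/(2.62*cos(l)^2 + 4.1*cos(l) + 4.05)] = -(11.1088*cos(l) + 8.692)*sin(l)/(2.62*cos(l)^2 + 4.1*cos(l) + 4.05)^2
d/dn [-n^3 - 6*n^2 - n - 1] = -3*n^2 - 12*n - 1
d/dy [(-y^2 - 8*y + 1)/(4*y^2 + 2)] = (8*y^2 - 3*y - 4)/(4*y^4 + 4*y^2 + 1)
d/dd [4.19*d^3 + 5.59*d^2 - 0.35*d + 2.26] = 12.57*d^2 + 11.18*d - 0.35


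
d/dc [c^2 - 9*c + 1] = 2*c - 9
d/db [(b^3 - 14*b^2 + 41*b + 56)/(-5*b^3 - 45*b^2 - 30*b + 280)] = (-23*b^4 + 70*b^3 + 789*b^2 - 560*b + 2632)/(5*(b^6 + 18*b^5 + 93*b^4 - 4*b^3 - 972*b^2 - 672*b + 3136))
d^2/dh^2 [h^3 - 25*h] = 6*h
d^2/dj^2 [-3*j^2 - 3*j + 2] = -6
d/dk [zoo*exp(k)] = zoo*exp(k)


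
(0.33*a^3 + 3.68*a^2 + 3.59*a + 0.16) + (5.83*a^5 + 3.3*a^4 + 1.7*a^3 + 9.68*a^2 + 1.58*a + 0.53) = 5.83*a^5 + 3.3*a^4 + 2.03*a^3 + 13.36*a^2 + 5.17*a + 0.69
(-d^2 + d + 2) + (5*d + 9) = -d^2 + 6*d + 11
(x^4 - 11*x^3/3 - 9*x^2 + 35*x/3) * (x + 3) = x^5 - 2*x^4/3 - 20*x^3 - 46*x^2/3 + 35*x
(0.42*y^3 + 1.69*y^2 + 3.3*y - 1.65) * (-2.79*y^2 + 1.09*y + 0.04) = -1.1718*y^5 - 4.2573*y^4 - 7.3481*y^3 + 8.2681*y^2 - 1.6665*y - 0.066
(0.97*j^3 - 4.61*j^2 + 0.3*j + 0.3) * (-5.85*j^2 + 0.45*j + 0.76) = -5.6745*j^5 + 27.405*j^4 - 3.0923*j^3 - 5.1236*j^2 + 0.363*j + 0.228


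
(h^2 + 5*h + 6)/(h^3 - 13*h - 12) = (h + 2)/(h^2 - 3*h - 4)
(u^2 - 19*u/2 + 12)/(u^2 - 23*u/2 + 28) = (2*u - 3)/(2*u - 7)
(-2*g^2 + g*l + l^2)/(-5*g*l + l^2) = (2*g^2 - g*l - l^2)/(l*(5*g - l))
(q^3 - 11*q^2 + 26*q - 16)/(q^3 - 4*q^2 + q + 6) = (q^2 - 9*q + 8)/(q^2 - 2*q - 3)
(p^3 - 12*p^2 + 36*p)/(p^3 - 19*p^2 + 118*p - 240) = p*(p - 6)/(p^2 - 13*p + 40)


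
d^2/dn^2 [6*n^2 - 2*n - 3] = 12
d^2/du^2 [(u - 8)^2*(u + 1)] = 6*u - 30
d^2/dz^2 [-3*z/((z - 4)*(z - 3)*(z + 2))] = 18*(-z^5 + 5*z^4 - 9*z^3 + 48*z^2 - 120*z - 16)/(z^9 - 15*z^8 + 69*z^7 + 7*z^6 - 858*z^5 + 1452*z^4 + 3160*z^3 - 8352*z^2 - 3456*z + 13824)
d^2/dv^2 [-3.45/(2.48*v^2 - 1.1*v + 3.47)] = (42.43776*v^2 - 18.8232*v - 3.45*(4.96*v - 1.1)*(9.92*v - 2.2) + 59.37864)/(2.48*v^2 - 1.1*v + 3.47)^3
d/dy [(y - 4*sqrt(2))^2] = 2*y - 8*sqrt(2)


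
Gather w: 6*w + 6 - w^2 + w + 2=-w^2 + 7*w + 8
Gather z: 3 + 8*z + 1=8*z + 4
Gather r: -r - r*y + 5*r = r*(4 - y)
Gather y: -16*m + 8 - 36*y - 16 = -16*m - 36*y - 8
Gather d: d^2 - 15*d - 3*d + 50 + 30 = d^2 - 18*d + 80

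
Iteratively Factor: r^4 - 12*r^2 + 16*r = (r)*(r^3 - 12*r + 16) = r*(r - 2)*(r^2 + 2*r - 8) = r*(r - 2)*(r + 4)*(r - 2)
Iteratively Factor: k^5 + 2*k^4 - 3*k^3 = (k)*(k^4 + 2*k^3 - 3*k^2) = k*(k + 3)*(k^3 - k^2) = k^2*(k + 3)*(k^2 - k) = k^2*(k - 1)*(k + 3)*(k)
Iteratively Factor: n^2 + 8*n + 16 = (n + 4)*(n + 4)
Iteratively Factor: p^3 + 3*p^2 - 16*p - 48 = (p - 4)*(p^2 + 7*p + 12) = (p - 4)*(p + 3)*(p + 4)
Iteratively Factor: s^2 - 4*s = (s)*(s - 4)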